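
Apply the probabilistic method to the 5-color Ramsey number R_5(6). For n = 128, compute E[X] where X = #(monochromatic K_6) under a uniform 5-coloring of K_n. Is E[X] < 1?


E[X] = C(128, 6) · 5^{1 − 15} = 5423611200 · 5^{−14} = 5423611200/6103515625.
As a reduced fraction: E[X] = 216944448/244140625 ≈ 0.8886045.
Is E[X] < 1? YES.
Since E[X] < 1, there exists a 5-coloring of K_{128} with no monochromatic K_6; hence R_5(6) > 128.

E[X] = 216944448/244140625 ≈ 0.8886045; E[X] < 1, so R_5(6) > 128.


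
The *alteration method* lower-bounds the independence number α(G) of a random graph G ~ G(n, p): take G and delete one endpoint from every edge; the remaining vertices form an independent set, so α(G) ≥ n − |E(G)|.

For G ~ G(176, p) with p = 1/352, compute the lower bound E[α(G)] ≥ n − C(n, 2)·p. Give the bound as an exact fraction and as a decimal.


E[|E(G)|] = C(176, 2)·p = 15400 · (1/352) = 175/4.
E[α(G)] ≥ n − E[|E(G)|] = 176 − 175/4 = 529/4.
Numerically: ≈ 132.2500.
(This is only a lower bound; the true E[α(G)] may be larger.)

E[α(G)] ≥ 529/4 ≈ 132.2500.


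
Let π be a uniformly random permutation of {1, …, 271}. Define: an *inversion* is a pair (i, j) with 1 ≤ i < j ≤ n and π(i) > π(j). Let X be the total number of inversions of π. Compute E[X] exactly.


Write X = Σ X_I over the C(271, 2) = 36585 pairs i < j, with X_I the indicator of one inversion.
There are 36585 indicators.
For each fixed pair i < j, the values π(i) and π(j) are two distinct elements of {1, …, 271} in uniformly random order; by symmetry P[π(i) > π(j)] = 1/2.
By linearity: E[X] = 36585 · (1/2) = C(271, 2) · (1/2) = 36585/2 = 36585/2 ≈ 18292.5000.

E[X] = 36585/2 = 18292.5000.


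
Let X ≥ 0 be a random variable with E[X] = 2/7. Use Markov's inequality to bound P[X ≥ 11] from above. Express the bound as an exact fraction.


μ = E[X] = 2/7, a = 11.
Markov: P[X ≥ 11] ≤ μ/a = (2/7)/11 = 2/77.
Numerically: ≈ 0.0260.
(Since a = 11 > μ = 0.2857, the bound 2/77 is < 1 and informative.)

P[X ≥ 11] ≤ 2/77 ≈ 0.0260.


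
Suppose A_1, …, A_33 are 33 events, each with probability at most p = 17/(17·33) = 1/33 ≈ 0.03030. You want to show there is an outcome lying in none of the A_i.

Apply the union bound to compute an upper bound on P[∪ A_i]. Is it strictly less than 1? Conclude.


Union bound: P[∪_{i=1}^{33} A_i] ≤ Σ_i P[A_i] ≤ 33·p = 33·(1/33) = 1.
Numerically: 1 ≈ 1.00000.
Is 1 < 1? NO.
Since the bound 1 is ≥ 1, the union bound is uninformative here; it does NOT by itself certify existence.

33·p = 1 ≈ 1.00000; existence NOT certified by the union bound.


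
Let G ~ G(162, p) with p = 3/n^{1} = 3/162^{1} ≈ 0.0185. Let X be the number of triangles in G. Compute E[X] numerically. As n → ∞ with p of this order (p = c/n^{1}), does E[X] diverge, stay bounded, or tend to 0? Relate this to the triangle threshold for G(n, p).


Number of potential triangles: C(162, 3) = 695520.
Each occurs with probability p³ ≈ (0.0185)³ ≈ 6.35066e-06.
By linearity: E[X] = C(162, 3)·p³ ≈ 695520 · 6.35066e-06 ≈ 4.417.
Here α = 1, so p = 3/n is exactly at the triangle threshold p ~ 1/n. Asymptotically E[X] → c³/6 = 3³/6 = 9/2 ≈ 4.500, a bounded constant. In this regime the triangle count is asymptotically Poisson(c³/6).

E[X] ≈ 4.417; in regime p = Θ(1/n^{1}) E[X] stays bounded (at the triangle threshold p ~ 1/n).


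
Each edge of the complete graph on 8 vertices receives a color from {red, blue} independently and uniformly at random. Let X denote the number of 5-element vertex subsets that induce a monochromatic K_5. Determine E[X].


Let X = Σ_S X_S over the C(8, 5) = 56 subsets S of size 5, where X_S = 1 if the K_5 on S is monochromatic.
For a fixed S, the K_5 on S has C(5, 2) = 10 edges. P[all 10 edges red] = (1/2)^10, and likewise for blue, so P[monochromatic] = 2·(1/2)^10 = 2^{1 − 10} = 1/512.
By linearity of expectation: E[X] = C(8, 5) · 2^{1 − 10} = 56 · 1/512 = 7/64.
Numerically: E[X] ≈ 0.10938.

E[X] = C(8,5)·2^(1−C(5,2)) = 7/64 ≈ 0.10938.


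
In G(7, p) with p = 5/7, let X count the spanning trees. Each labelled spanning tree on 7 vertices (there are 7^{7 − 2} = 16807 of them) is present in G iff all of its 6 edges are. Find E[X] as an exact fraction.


K_7 has 7^{7 − 2} = 16807 labelled spanning trees.
For each such spanning tree H, let X_H = 1 if all 6 edges of H are present in G. Then P[X_H = 1] = p^{6} = (5/7)^{6} = 15625/117649.
Summing the indicators: E[X] = Σ_H E[X_H] = 16807 · p^{6} = 16807 · 15625/117649 = 15625/7.
Numerically: E[X] ≈ 2232.14.

E[X] = 16807 · (5/7)^{6} = 15625/7 ≈ 2232.14.


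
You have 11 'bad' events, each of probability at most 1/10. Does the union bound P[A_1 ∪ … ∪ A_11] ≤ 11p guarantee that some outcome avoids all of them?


Union bound: P[∪_{i=1}^{11} A_i] ≤ Σ_i P[A_i] ≤ 11·p = 11·(1/10) = 11/10.
Numerically: 11/10 ≈ 1.100.
Is 11/10 < 1? NO.
Since the bound 11/10 is ≥ 1, the union bound is uninformative here; it does NOT by itself certify existence.

11·p = 11/10 ≈ 1.100; existence NOT certified by the union bound.


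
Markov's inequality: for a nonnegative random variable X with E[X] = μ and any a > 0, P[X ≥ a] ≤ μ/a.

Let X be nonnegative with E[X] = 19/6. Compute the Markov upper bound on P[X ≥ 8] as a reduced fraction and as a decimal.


μ = E[X] = 19/6, a = 8.
Markov: P[X ≥ 8] ≤ μ/a = (19/6)/8 = 19/48.
Numerically: ≈ 0.395833.
(Since a = 8 > μ = 3.166667, the bound 19/48 is < 1 and informative.)

P[X ≥ 8] ≤ 19/48 ≈ 0.395833.


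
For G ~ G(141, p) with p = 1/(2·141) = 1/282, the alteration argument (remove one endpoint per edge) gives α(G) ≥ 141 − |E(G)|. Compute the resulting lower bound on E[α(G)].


E[|E(G)|] = C(141, 2)·p = 9870 · (1/282) = 35.
E[α(G)] ≥ n − E[|E(G)|] = 141 − 35 = 106.
Numerically: ≈ 106.00000.
(This is only a lower bound; the true E[α(G)] may be larger.)

E[α(G)] ≥ 106 ≈ 106.00000.


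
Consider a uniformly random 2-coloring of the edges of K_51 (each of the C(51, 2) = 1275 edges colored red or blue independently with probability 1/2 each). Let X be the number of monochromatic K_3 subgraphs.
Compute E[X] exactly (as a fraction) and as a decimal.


Let X = Σ_S X_S over the C(51, 3) = 20825 subsets S of size 3, where X_S = 1 if the K_3 on S is monochromatic.
For a fixed S, the K_3 on S has C(3, 2) = 3 edges. P[all 3 edges red] = (1/2)^3, and likewise for blue, so P[monochromatic] = 2·(1/2)^3 = 2^{1 − 3} = 1/4.
By linearity: E[X] = C(51, 3) · 2^{1 − 3} = 20825 · 1/4 = 20825/4.
Numerically: E[X] ≈ 5206.25000.

E[X] = C(51,3)·2^(1−C(3,2)) = 20825/4 ≈ 5206.25000.


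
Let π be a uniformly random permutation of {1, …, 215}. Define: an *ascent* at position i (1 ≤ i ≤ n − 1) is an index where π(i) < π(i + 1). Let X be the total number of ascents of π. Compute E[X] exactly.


Write X = Σ X_I over i = 1, …, 214, with X_I the indicator of one ascent.
There are 214 indicators.
For each fixed i, the pair (π(i), π(i+1)) is a uniformly random ordered pair of distinct values from {1, …, 215}; by symmetry P[π(i) < π(i+1)] = 1/2.
By linearity: E[X] = 214 · (1/2) = (215 − 1) · (1/2) = 107 ≈ 107.000000.

E[X] = 107 = 107.000000.


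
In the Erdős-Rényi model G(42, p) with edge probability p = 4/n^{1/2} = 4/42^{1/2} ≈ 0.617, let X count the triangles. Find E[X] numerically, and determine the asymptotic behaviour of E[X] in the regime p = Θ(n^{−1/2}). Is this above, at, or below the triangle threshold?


Number of potential triangles: C(42, 3) = 11480.
Each occurs with probability p³ ≈ (0.617)³ ≈ 2.35129e-01.
By linearity: E[X] = C(42, 3)·p³ ≈ 11480 · 2.35129e-01 ≈ 2699.280.
Since α = 1/2 < 1, p = c/n^{1/2} ≫ 1/n is above the triangle threshold p ~ 1/n. Asymptotically E[X] ~ (c³/6)·n^{3(1−α)} = (4³/6)·n^{1.5} → ∞; triangles are abundant w.h.p.

E[X] ≈ 2699.280; in regime p = Θ(1/n^{1/2}) E[X] diverges (above the triangle threshold p ~ 1/n).


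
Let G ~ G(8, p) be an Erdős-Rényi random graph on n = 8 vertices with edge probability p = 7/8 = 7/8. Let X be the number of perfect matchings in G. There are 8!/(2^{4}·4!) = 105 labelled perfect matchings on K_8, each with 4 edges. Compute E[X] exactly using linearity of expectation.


K_8 has 8!/(2^{4}·4!) = 105 labelled perfect matchings.
For each such perfect matching H, let X_H = 1 if all 4 edges of H are present in G. Then P[X_H = 1] = p^{4} = (7/8)^{4} = 2401/4096.
By linearity of expectation: E[X] = Σ_H E[X_H] = 105 · p^{4} = 105 · 2401/4096 = 252105/4096.
Numerically: E[X] ≈ 61.5.

E[X] = 105 · (7/8)^{4} = 252105/4096 ≈ 61.5.


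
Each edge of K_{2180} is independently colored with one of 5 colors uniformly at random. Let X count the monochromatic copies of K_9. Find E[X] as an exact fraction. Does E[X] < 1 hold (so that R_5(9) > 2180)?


E[X] = C(2180, 9) · 5^{1 − 36} = 3014145651459519573444800 · 5^{−35} = 3014145651459519573444800/2910383045673370361328125.
As a reduced fraction: E[X] = 120565826058380782937792/116415321826934814453125 ≈ 1.03565.
Is E[X] < 1? NO.
Since E[X] ≥ 1, the first-moment bound is inconclusive at n = 2180; it does NOT by itself certify R_5(9) > 2180.

E[X] = 120565826058380782937792/116415321826934814453125 ≈ 1.03565; E[X] ≥ 1; first-moment method inconclusive here.


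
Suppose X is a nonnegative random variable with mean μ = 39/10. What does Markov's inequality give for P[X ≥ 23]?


μ = E[X] = 39/10, a = 23.
Markov: P[X ≥ 23] ≤ μ/a = (39/10)/23 = 39/230.
Numerically: ≈ 0.169565.
(Since a = 23 > μ = 3.900000, the bound 39/230 is < 1 and informative.)

P[X ≥ 23] ≤ 39/230 ≈ 0.169565.


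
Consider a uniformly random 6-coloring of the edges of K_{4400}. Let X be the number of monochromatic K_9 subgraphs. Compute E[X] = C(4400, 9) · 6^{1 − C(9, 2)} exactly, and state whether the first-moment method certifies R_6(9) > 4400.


E[X] = C(4400, 9) · 6^{1 − 36} = 1689489304164437494711163600 · 6^{−35} = 1689489304164437494711163600/1719070799748422591028658176.
As a reduced fraction: E[X] = 105593081510277343419447725/107441924984276411939291136 ≈ 0.9828.
Is E[X] < 1? YES.
Since E[X] < 1, there exists a 6-coloring of K_{4400} with no monochromatic K_9; hence R_6(9) > 4400.

E[X] = 105593081510277343419447725/107441924984276411939291136 ≈ 0.9828; E[X] < 1, so R_6(9) > 4400.


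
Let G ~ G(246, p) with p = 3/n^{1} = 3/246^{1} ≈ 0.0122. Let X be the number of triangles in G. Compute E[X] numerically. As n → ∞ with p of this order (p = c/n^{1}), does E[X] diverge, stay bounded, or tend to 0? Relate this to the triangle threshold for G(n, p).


Number of potential triangles: C(246, 3) = 2450980.
Each occurs with probability p³ ≈ (0.0122)³ ≈ 1.813671e-06.
By linearity: E[X] = C(246, 3)·p³ ≈ 2450980 · 1.813671e-06 ≈ 4.4453.
Here α = 1, so p = 3/n is exactly at the triangle threshold p ~ 1/n. Asymptotically E[X] → c³/6 = 3³/6 = 9/2 ≈ 4.5000, a bounded constant. In this regime the triangle count is asymptotically Poisson(c³/6).

E[X] ≈ 4.4453; in regime p = Θ(1/n^{1}) E[X] stays bounded (at the triangle threshold p ~ 1/n).


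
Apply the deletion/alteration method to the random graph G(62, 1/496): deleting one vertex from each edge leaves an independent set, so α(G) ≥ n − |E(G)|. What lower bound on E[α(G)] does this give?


E[|E(G)|] = C(62, 2)·p = 1891 · (1/496) = 61/16.
E[α(G)] ≥ n − E[|E(G)|] = 62 − 61/16 = 931/16.
Numerically: ≈ 58.188.
(This is only a lower bound; the true E[α(G)] may be larger.)

E[α(G)] ≥ 931/16 ≈ 58.188.


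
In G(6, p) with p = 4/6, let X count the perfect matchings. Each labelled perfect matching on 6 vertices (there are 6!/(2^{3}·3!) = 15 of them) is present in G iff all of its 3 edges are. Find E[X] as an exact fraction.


K_6 has 6!/(2^{3}·3!) = 15 labelled perfect matchings.
For each such perfect matching H, let X_H = 1 if all 3 edges of H are present in G. Then P[X_H = 1] = p^{3} = (2/3)^{3} = 8/27.
By linearity of expectation: E[X] = Σ_H E[X_H] = 15 · p^{3} = 15 · 8/27 = 40/9.
Numerically: E[X] ≈ 4.444.

E[X] = 15 · (2/3)^{3} = 40/9 ≈ 4.444.


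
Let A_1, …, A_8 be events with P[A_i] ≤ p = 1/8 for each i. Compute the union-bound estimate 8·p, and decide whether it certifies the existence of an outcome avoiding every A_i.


Union bound: P[∪_{i=1}^{8} A_i] ≤ Σ_i P[A_i] ≤ 8·p = 8·(1/8) = 1.
Numerically: 1 ≈ 1.000.
Is 1 < 1? NO.
Since the bound 1 is ≥ 1, the union bound is uninformative here; it does NOT by itself certify existence.

8·p = 1 ≈ 1.000; existence NOT certified by the union bound.


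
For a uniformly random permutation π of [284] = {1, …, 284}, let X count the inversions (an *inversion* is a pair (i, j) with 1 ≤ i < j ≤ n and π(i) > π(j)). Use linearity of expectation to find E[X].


Write X = Σ X_I over the C(284, 2) = 40186 pairs i < j, with X_I the indicator of one inversion.
There are 40186 indicators.
For each fixed pair i < j, the values π(i) and π(j) are two distinct elements of {1, …, 284} in uniformly random order; by symmetry P[π(i) > π(j)] = 1/2.
By linearity: E[X] = 40186 · (1/2) = C(284, 2) · (1/2) = 40186/2 = 20093 ≈ 20093.000.

E[X] = 20093 = 20093.000.


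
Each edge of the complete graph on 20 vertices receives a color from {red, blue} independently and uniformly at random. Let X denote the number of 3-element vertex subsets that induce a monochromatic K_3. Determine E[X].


Let X = Σ_S X_S over the C(20, 3) = 1140 subsets S of size 3, where X_S = 1 if the K_3 on S is monochromatic.
For a fixed S, the K_3 on S has C(3, 2) = 3 edges. P[all 3 edges red] = (1/2)^3, and likewise for blue, so P[monochromatic] = 2·(1/2)^3 = 2^{1 − 3} = 1/4.
Summing: E[X] = C(20, 3) · 2^{1 − 3} = 1140 · 1/4 = 285.
Numerically: E[X] ≈ 285.0000.

E[X] = C(20,3)·2^(1−C(3,2)) = 285 ≈ 285.0000.


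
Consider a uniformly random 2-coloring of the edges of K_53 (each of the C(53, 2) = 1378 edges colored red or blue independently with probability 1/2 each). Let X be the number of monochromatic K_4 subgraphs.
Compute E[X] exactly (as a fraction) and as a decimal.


Let X = Σ_S X_S over the C(53, 4) = 292825 subsets S of size 4, where X_S = 1 if the K_4 on S is monochromatic.
For a fixed S, the K_4 on S has C(4, 2) = 6 edges. P[all 6 edges red] = (1/2)^6, and likewise for blue, so P[monochromatic] = 2·(1/2)^6 = 2^{1 − 6} = 1/32.
By linearity: E[X] = C(53, 4) · 2^{1 − 6} = 292825 · 1/32 = 292825/32.
Numerically: E[X] ≈ 9150.781250.

E[X] = C(53,4)·2^(1−C(4,2)) = 292825/32 ≈ 9150.781250.


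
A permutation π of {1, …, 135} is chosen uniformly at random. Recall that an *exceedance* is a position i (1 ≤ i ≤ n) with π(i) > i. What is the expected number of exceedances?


Write X = Σ_{i=1}^{135} X_i, where X_i = 1_{π(i) > i}.
For each fixed i, π(i) is uniform over {1, …, 135} (marginal of a uniform permutation), so P[π(i) > i] = (n − i)/n. Summing: Σ_{i=1}^{135} (n − i)/n = (0 + 1 + … + 134)/135 = 135(135 − 1)/(2·135) = (135 − 1)/2.
Hence E[X] = Σ_{i=1}^{135} (135 − i)/135 = 67 ≈ 67.000.

E[X] = 67 = 67.000.


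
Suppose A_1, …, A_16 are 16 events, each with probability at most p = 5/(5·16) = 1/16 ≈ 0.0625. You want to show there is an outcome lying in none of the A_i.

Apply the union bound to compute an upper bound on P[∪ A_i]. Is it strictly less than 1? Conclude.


Union bound: P[∪_{i=1}^{16} A_i] ≤ Σ_i P[A_i] ≤ 16·p = 16·(1/16) = 1.
Numerically: 1 ≈ 1.0000.
Is 1 < 1? NO.
Since the bound 1 is ≥ 1, the union bound is uninformative here; it does NOT by itself certify existence.

16·p = 1 ≈ 1.0000; existence NOT certified by the union bound.


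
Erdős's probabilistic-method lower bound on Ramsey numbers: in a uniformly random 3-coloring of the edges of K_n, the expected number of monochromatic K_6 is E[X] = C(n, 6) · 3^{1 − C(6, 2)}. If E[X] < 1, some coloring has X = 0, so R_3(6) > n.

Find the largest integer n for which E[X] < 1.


We need C(n, 6) · 3^{1 − 15} < 1, i.e. C(n, 6) < 3^{15 − 1} = 4782969.
Check values of n near the boundary:
  n = 36: C(36, 6) = 1947792; 1947792 < 4782969? YES
  n = 37: C(37, 6) = 2324784; 2324784 < 4782969? YES
  n = 38: C(38, 6) = 2760681; 2760681 < 4782969? YES
  n = 39: C(39, 6) = 3262623; 3262623 < 4782969? YES
  n = 40: C(40, 6) = 3838380; 3838380 < 4782969? YES
  n = 41: C(41, 6) = 4496388; 4496388 < 4782969? YES
  n = 42: C(42, 6) = 5245786; 5245786 < 4782969? NO
  n = 43: C(43, 6) = 6096454; 6096454 < 4782969? NO
  n = 44: C(44, 6) = 7059052; 7059052 < 4782969? NO
The largest n with C(n, 6) < 4782969 is n = 41 (where E[X] = 1498796/1594323 ≈ 0.940). Hence R_3(6) > 41, i.e. R_3(6) ≥ 42.

Largest n = 41; hence R_3(6) > 41.


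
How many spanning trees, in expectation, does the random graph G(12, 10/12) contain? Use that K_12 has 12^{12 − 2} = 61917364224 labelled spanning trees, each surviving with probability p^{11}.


K_12 has 12^{12 − 2} = 61917364224 labelled spanning trees.
For each such spanning tree H, let X_H = 1 if all 11 edges of H are present in G. Then P[X_H = 1] = p^{11} = (5/6)^{11} = 48828125/362797056.
Summing the indicators: E[X] = Σ_H E[X_H] = 61917364224 · p^{11} = 61917364224 · 48828125/362797056 = 25000000000/3.
Numerically: E[X] ≈ 8.3333e+09.

E[X] = 61917364224 · (5/6)^{11} = 25000000000/3 ≈ 8.3333e+09.


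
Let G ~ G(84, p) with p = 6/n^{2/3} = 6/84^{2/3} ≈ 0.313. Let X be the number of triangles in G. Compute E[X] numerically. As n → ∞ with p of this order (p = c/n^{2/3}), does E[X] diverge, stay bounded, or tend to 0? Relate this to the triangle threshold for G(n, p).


Number of potential triangles: C(84, 3) = 95284.
Each occurs with probability p³ ≈ (0.313)³ ≈ 3.06122e-02.
By linearity: E[X] = C(84, 3)·p³ ≈ 95284 · 3.06122e-02 ≈ 2916.857.
Since α = 2/3 < 1, p = c/n^{2/3} ≫ 1/n is above the triangle threshold p ~ 1/n. Asymptotically E[X] ~ (c³/6)·n^{3(1−α)} = (6³/6)·n^{1} → ∞; triangles are abundant w.h.p.

E[X] ≈ 2916.857; in regime p = Θ(1/n^{2/3}) E[X] diverges (above the triangle threshold p ~ 1/n).


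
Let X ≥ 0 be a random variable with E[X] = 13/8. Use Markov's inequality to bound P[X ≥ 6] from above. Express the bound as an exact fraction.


μ = E[X] = 13/8, a = 6.
Markov: P[X ≥ 6] ≤ μ/a = (13/8)/6 = 13/48.
Numerically: ≈ 0.270833.
(Since a = 6 > μ = 1.625000, the bound 13/48 is < 1 and informative.)

P[X ≥ 6] ≤ 13/48 ≈ 0.270833.


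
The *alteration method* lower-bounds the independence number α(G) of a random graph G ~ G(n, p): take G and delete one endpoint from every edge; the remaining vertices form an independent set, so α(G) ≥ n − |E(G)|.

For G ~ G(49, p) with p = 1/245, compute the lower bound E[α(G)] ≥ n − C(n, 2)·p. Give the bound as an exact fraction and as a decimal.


E[|E(G)|] = C(49, 2)·p = 1176 · (1/245) = 24/5.
E[α(G)] ≥ n − E[|E(G)|] = 49 − 24/5 = 221/5.
Numerically: ≈ 44.200000.
(This is only a lower bound; the true E[α(G)] may be larger.)

E[α(G)] ≥ 221/5 ≈ 44.200000.


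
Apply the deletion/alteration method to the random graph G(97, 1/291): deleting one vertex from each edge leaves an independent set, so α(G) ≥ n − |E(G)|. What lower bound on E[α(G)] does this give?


E[|E(G)|] = C(97, 2)·p = 4656 · (1/291) = 16.
E[α(G)] ≥ n − E[|E(G)|] = 97 − 16 = 81.
Numerically: ≈ 81.000000.
(This is only a lower bound; the true E[α(G)] may be larger.)

E[α(G)] ≥ 81 ≈ 81.000000.


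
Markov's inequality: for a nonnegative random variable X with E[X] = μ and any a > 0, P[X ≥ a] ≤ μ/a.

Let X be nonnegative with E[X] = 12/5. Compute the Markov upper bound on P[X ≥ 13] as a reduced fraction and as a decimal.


μ = E[X] = 12/5, a = 13.
Markov: P[X ≥ 13] ≤ μ/a = (12/5)/13 = 12/65.
Numerically: ≈ 0.184615.
(Since a = 13 > μ = 2.400000, the bound 12/65 is < 1 and informative.)

P[X ≥ 13] ≤ 12/65 ≈ 0.184615.


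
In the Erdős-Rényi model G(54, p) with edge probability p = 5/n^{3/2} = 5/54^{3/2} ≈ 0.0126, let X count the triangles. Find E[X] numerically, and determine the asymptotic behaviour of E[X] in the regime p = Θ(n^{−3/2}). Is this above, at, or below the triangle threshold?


Number of potential triangles: C(54, 3) = 24804.
Each occurs with probability p³ ≈ (0.0126)³ ≈ 2.0004979e-06.
By linearity: E[X] = C(54, 3)·p³ ≈ 24804 · 2.0004979e-06 ≈ 0.04962.
Since α = 3/2 > 1, p = c/n^{3/2} = o(1/n) is below the triangle threshold p ~ 1/n. Asymptotically E[X] ~ (c³/6)·n^{3(1−α)} = (5³/6)·n^{-1.5} → 0, so by Markov's inequality G has no triangles w.h.p.

E[X] ≈ 0.04962; in regime p = Θ(1/n^{3/2}) E[X] tends to 0 (below the triangle threshold p ~ 1/n).


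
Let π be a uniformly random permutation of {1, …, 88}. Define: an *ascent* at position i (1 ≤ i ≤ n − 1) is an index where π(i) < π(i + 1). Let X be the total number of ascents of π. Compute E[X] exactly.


Write X = Σ X_I over i = 1, …, 87, with X_I the indicator of one ascent.
There are 87 indicators.
For each fixed i, the pair (π(i), π(i+1)) is a uniformly random ordered pair of distinct values from {1, …, 88}; by symmetry P[π(i) < π(i+1)] = 1/2.
By linearity: E[X] = 87 · (1/2) = (88 − 1) · (1/2) = 87/2 ≈ 43.50000.

E[X] = 87/2 = 43.50000.


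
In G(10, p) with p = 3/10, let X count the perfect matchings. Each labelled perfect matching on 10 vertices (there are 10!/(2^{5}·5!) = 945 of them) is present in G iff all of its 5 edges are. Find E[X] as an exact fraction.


K_10 has 10!/(2^{5}·5!) = 945 labelled perfect matchings.
For each such perfect matching H, let X_H = 1 if all 5 edges of H are present in G. Then P[X_H = 1] = p^{5} = (3/10)^{5} = 243/100000.
By linearity: E[X] = Σ_H E[X_H] = 945 · p^{5} = 945 · 243/100000 = 45927/20000.
Numerically: E[X] ≈ 2.296.

E[X] = 945 · (3/10)^{5} = 45927/20000 ≈ 2.296.


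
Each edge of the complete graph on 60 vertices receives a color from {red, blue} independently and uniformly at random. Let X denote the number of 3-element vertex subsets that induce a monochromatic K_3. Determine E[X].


Let X = Σ_S X_S over the C(60, 3) = 34220 subsets S of size 3, where X_S = 1 if the K_3 on S is monochromatic.
For a fixed S, the K_3 on S has C(3, 2) = 3 edges. P[all 3 edges red] = (1/2)^3, and likewise for blue, so P[monochromatic] = 2·(1/2)^3 = 2^{1 − 3} = 1/4.
By linearity: E[X] = C(60, 3) · 2^{1 − 3} = 34220 · 1/4 = 8555.
Numerically: E[X] ≈ 8555.00000.

E[X] = C(60,3)·2^(1−C(3,2)) = 8555 ≈ 8555.00000.


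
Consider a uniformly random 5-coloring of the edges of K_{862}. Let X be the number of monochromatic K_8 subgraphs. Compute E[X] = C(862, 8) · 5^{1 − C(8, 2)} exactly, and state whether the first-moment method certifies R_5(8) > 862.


E[X] = C(862, 8) · 5^{1 − 28} = 7317951015318931845 · 5^{−27} = 7317951015318931845/7450580596923828125.
As a reduced fraction: E[X] = 1463590203063786369/1490116119384765625 ≈ 0.9822.
Is E[X] < 1? YES.
Since E[X] < 1, there exists a 5-coloring of K_{862} with no monochromatic K_8; hence R_5(8) > 862.

E[X] = 1463590203063786369/1490116119384765625 ≈ 0.9822; E[X] < 1, so R_5(8) > 862.


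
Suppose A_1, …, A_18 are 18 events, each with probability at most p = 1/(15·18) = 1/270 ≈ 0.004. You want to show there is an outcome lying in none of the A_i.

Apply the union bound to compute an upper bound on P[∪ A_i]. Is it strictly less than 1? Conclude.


Union bound: P[∪_{i=1}^{18} A_i] ≤ Σ_i P[A_i] ≤ 18·p = 18·(1/270) = 1/15.
Numerically: 1/15 ≈ 0.067.
Is 1/15 < 1? YES.
Since P[∪ A_i] ≤ 1/15 < 1, the complement has P[∩ A_i^c] ≥ 1 − 1/15 = 14/15 > 0, so some outcome avoids every A_i.

18·p = 1/15 ≈ 0.067; existence CERTIFIED by the union bound.


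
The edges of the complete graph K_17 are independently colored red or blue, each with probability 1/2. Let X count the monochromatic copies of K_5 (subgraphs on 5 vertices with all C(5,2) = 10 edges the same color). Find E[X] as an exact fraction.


Let X = Σ_S X_S over the C(17, 5) = 6188 subsets S of size 5, where X_S = 1 if the K_5 on S is monochromatic.
For a fixed S, the K_5 on S has C(5, 2) = 10 edges. P[all 10 edges red] = (1/2)^10, and likewise for blue, so P[monochromatic] = 2·(1/2)^10 = 2^{1 − 10} = 1/512.
By linearity of expectation: E[X] = C(17, 5) · 2^{1 − 10} = 6188 · 1/512 = 1547/128.
Numerically: E[X] ≈ 12.0859.

E[X] = C(17,5)·2^(1−C(5,2)) = 1547/128 ≈ 12.0859.


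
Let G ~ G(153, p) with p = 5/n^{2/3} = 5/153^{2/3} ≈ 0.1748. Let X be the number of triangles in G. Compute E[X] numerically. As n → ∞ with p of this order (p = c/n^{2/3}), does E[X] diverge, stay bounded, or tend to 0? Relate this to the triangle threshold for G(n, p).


Number of potential triangles: C(153, 3) = 585276.
Each occurs with probability p³ ≈ (0.1748)³ ≈ 5.339827e-03.
By linearity: E[X] = C(153, 3)·p³ ≈ 585276 · 5.339827e-03 ≈ 3125.2723.
Since α = 2/3 < 1, p = c/n^{2/3} ≫ 1/n is above the triangle threshold p ~ 1/n. Asymptotically E[X] ~ (c³/6)·n^{3(1−α)} = (5³/6)·n^{1} → ∞; triangles are abundant w.h.p.

E[X] ≈ 3125.2723; in regime p = Θ(1/n^{2/3}) E[X] diverges (above the triangle threshold p ~ 1/n).


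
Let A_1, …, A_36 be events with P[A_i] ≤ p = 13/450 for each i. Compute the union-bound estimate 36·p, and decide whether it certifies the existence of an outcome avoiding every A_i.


Union bound: P[∪_{i=1}^{36} A_i] ≤ Σ_i P[A_i] ≤ 36·p = 36·(13/450) = 26/25.
Numerically: 26/25 ≈ 1.04000.
Is 26/25 < 1? NO.
Since the bound 26/25 is ≥ 1, the union bound is uninformative here; it does NOT by itself certify existence.

36·p = 26/25 ≈ 1.04000; existence NOT certified by the union bound.


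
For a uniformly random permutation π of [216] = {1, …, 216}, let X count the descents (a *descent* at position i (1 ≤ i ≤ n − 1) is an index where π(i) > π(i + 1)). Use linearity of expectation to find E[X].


Write X = Σ X_I over i = 1, …, 215, with X_I the indicator of one descent.
There are 215 indicators.
For each fixed i, the pair (π(i), π(i+1)) is a uniformly random ordered pair of distinct values from {1, …, 216}; by symmetry P[π(i) > π(i+1)] = 1/2.
By linearity: E[X] = 215 · (1/2) = (216 − 1) · (1/2) = 215/2 ≈ 107.5000.

E[X] = 215/2 = 107.5000.


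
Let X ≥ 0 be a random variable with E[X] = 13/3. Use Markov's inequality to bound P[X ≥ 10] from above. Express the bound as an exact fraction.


μ = E[X] = 13/3, a = 10.
Markov: P[X ≥ 10] ≤ μ/a = (13/3)/10 = 13/30.
Numerically: ≈ 0.433.
(Since a = 10 > μ = 4.333, the bound 13/30 is < 1 and informative.)

P[X ≥ 10] ≤ 13/30 ≈ 0.433.


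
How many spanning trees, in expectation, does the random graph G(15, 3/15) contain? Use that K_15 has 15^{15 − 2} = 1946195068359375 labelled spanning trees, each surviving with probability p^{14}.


K_15 has 15^{15 − 2} = 1946195068359375 labelled spanning trees.
For each such spanning tree H, let X_H = 1 if all 14 edges of H are present in G. Then P[X_H = 1] = p^{14} = (1/5)^{14} = 1/6103515625.
By linearity: E[X] = Σ_H E[X_H] = 1946195068359375 · p^{14} = 1946195068359375 · 1/6103515625 = 1594323/5.
Numerically: E[X] ≈ 3.19e+05.

E[X] = 1946195068359375 · (1/5)^{14} = 1594323/5 ≈ 3.19e+05.


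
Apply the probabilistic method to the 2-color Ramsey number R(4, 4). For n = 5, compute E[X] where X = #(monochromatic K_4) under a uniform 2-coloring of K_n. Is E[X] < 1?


E[X] = C(5, 4) · 2^{1 − 6} = 5 · 2^{−5} = 5/32.
As a reduced fraction: E[X] = 5/32 ≈ 0.1562500.
Is E[X] < 1? YES.
Since E[X] < 1, there exists a 2-coloring of K_{5} with no monochromatic K_4; hence R(4, 4) > 5.

E[X] = 5/32 ≈ 0.1562500; E[X] < 1, so R(4, 4) > 5.


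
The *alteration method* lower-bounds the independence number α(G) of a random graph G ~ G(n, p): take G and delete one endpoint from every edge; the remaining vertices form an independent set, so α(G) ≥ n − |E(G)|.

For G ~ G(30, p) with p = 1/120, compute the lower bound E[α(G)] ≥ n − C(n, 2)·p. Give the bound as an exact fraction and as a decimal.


E[|E(G)|] = C(30, 2)·p = 435 · (1/120) = 29/8.
E[α(G)] ≥ n − E[|E(G)|] = 30 − 29/8 = 211/8.
Numerically: ≈ 26.37500.
(This is only a lower bound; the true E[α(G)] may be larger.)

E[α(G)] ≥ 211/8 ≈ 26.37500.


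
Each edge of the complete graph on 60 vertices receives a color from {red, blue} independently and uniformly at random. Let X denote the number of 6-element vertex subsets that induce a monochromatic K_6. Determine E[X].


Let X = Σ_S X_S over the C(60, 6) = 50063860 subsets S of size 6, where X_S = 1 if the K_6 on S is monochromatic.
For a fixed S, the K_6 on S has C(6, 2) = 15 edges. P[all 15 edges red] = (1/2)^15, and likewise for blue, so P[monochromatic] = 2·(1/2)^15 = 2^{1 − 15} = 1/16384.
Summing: E[X] = C(60, 6) · 2^{1 − 15} = 50063860 · 1/16384 = 12515965/4096.
Numerically: E[X] ≈ 3055.656.

E[X] = C(60,6)·2^(1−C(6,2)) = 12515965/4096 ≈ 3055.656.


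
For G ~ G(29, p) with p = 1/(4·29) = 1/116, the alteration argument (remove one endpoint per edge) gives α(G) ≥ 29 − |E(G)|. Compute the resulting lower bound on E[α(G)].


E[|E(G)|] = C(29, 2)·p = 406 · (1/116) = 7/2.
E[α(G)] ≥ n − E[|E(G)|] = 29 − 7/2 = 51/2.
Numerically: ≈ 25.5000.
(This is only a lower bound; the true E[α(G)] may be larger.)

E[α(G)] ≥ 51/2 ≈ 25.5000.


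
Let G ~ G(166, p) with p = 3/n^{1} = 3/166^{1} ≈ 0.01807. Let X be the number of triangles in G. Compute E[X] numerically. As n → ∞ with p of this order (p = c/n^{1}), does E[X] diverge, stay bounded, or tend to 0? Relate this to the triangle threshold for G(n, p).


Number of potential triangles: C(166, 3) = 748660.
Each occurs with probability p³ ≈ (0.01807)³ ≈ 5.902548e-06.
By linearity: E[X] = C(166, 3)·p³ ≈ 748660 · 5.902548e-06 ≈ 4.4190.
Here α = 1, so p = 3/n is exactly at the triangle threshold p ~ 1/n. Asymptotically E[X] → c³/6 = 3³/6 = 9/2 ≈ 4.5000, a bounded constant. In this regime the triangle count is asymptotically Poisson(c³/6).

E[X] ≈ 4.4190; in regime p = Θ(1/n^{1}) E[X] stays bounded (at the triangle threshold p ~ 1/n).


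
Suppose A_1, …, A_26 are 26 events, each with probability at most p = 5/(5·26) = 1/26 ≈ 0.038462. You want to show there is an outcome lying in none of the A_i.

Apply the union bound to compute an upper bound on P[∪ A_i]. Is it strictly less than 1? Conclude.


Union bound: P[∪_{i=1}^{26} A_i] ≤ Σ_i P[A_i] ≤ 26·p = 26·(1/26) = 1.
Numerically: 1 ≈ 1.000000.
Is 1 < 1? NO.
Since the bound 1 is ≥ 1, the union bound is uninformative here; it does NOT by itself certify existence.

26·p = 1 ≈ 1.000000; existence NOT certified by the union bound.


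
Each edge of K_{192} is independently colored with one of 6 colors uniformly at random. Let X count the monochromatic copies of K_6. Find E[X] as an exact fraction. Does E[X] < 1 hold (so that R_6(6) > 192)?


E[X] = C(192, 6) · 6^{1 − 15} = 64300886496 · 6^{−14} = 64300886496/78364164096.
As a reduced fraction: E[X] = 223266967/272097792 ≈ 0.820539.
Is E[X] < 1? YES.
Since E[X] < 1, there exists a 6-coloring of K_{192} with no monochromatic K_6; hence R_6(6) > 192.

E[X] = 223266967/272097792 ≈ 0.820539; E[X] < 1, so R_6(6) > 192.


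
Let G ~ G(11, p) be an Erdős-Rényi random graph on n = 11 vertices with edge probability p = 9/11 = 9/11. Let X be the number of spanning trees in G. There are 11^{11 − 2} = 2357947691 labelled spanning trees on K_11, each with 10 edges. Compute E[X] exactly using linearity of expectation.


K_11 has 11^{11 − 2} = 2357947691 labelled spanning trees.
For each such spanning tree H, let X_H = 1 if all 10 edges of H are present in G. Then P[X_H = 1] = p^{10} = (9/11)^{10} = 3486784401/25937424601.
By linearity of expectation: E[X] = Σ_H E[X_H] = 2357947691 · p^{10} = 2357947691 · 3486784401/25937424601 = 3486784401/11.
Numerically: E[X] ≈ 3.1698e+08.

E[X] = 2357947691 · (9/11)^{10} = 3486784401/11 ≈ 3.1698e+08.


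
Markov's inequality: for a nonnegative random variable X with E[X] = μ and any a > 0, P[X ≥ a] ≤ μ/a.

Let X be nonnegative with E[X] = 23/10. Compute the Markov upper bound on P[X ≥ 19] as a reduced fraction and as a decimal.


μ = E[X] = 23/10, a = 19.
Markov: P[X ≥ 19] ≤ μ/a = (23/10)/19 = 23/190.
Numerically: ≈ 0.1211.
(Since a = 19 > μ = 2.3000, the bound 23/190 is < 1 and informative.)

P[X ≥ 19] ≤ 23/190 ≈ 0.1211.


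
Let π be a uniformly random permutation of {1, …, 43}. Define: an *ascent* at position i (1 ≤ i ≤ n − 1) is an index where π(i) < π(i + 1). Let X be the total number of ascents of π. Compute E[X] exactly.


Write X = Σ X_I over i = 1, …, 42, with X_I the indicator of one ascent.
There are 42 indicators.
For each fixed i, the pair (π(i), π(i+1)) is a uniformly random ordered pair of distinct values from {1, …, 43}; by symmetry P[π(i) < π(i+1)] = 1/2.
By linearity: E[X] = 42 · (1/2) = (43 − 1) · (1/2) = 21 ≈ 21.0000.

E[X] = 21 = 21.0000.


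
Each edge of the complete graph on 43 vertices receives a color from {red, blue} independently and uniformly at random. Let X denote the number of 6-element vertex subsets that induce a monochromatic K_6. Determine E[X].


Let X = Σ_S X_S over the C(43, 6) = 6096454 subsets S of size 6, where X_S = 1 if the K_6 on S is monochromatic.
For a fixed S, the K_6 on S has C(6, 2) = 15 edges. P[all 15 edges red] = (1/2)^15, and likewise for blue, so P[monochromatic] = 2·(1/2)^15 = 2^{1 − 15} = 1/16384.
By linearity: E[X] = C(43, 6) · 2^{1 − 15} = 6096454 · 1/16384 = 3048227/8192.
Numerically: E[X] ≈ 372.098.

E[X] = C(43,6)·2^(1−C(6,2)) = 3048227/8192 ≈ 372.098.


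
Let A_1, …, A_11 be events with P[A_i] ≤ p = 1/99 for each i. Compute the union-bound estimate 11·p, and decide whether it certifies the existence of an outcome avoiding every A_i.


Union bound: P[∪_{i=1}^{11} A_i] ≤ Σ_i P[A_i] ≤ 11·p = 11·(1/99) = 1/9.
Numerically: 1/9 ≈ 0.1111111.
Is 1/9 < 1? YES.
Since P[∪ A_i] ≤ 1/9 < 1, the complement has P[∩ A_i^c] ≥ 1 − 1/9 = 8/9 > 0, so some outcome avoids every A_i.

11·p = 1/9 ≈ 0.1111111; existence CERTIFIED by the union bound.


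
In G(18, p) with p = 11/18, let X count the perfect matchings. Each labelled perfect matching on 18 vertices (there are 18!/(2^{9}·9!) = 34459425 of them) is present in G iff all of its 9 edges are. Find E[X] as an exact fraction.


K_18 has 18!/(2^{9}·9!) = 34459425 labelled perfect matchings.
For each such perfect matching H, let X_H = 1 if all 9 edges of H are present in G. Then P[X_H = 1] = p^{9} = (11/18)^{9} = 2357947691/198359290368.
By linearity of expectation: E[X] = Σ_H E[X_H] = 34459425 · p^{9} = 34459425 · 2357947691/198359290368 = 1003129896443675/2448880128.
Numerically: E[X] ≈ 409628.

E[X] = 34459425 · (11/18)^{9} = 1003129896443675/2448880128 ≈ 409628.


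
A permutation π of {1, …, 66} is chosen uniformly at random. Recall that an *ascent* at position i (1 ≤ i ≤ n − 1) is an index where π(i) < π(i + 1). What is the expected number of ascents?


Write X = Σ X_I over i = 1, …, 65, with X_I the indicator of one ascent.
There are 65 indicators.
For each fixed i, the pair (π(i), π(i+1)) is a uniformly random ordered pair of distinct values from {1, …, 66}; by symmetry P[π(i) < π(i+1)] = 1/2.
By linearity: E[X] = 65 · (1/2) = (66 − 1) · (1/2) = 65/2 ≈ 32.500000.

E[X] = 65/2 = 32.500000.


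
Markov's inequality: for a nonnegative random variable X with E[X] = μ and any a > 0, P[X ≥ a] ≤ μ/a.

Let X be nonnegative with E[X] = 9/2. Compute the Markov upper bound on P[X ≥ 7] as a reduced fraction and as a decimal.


μ = E[X] = 9/2, a = 7.
Markov: P[X ≥ 7] ≤ μ/a = (9/2)/7 = 9/14.
Numerically: ≈ 0.64286.
(Since a = 7 > μ = 4.50000, the bound 9/14 is < 1 and informative.)

P[X ≥ 7] ≤ 9/14 ≈ 0.64286.


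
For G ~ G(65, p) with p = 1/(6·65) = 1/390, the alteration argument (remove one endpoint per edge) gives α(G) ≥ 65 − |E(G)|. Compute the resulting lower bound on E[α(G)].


E[|E(G)|] = C(65, 2)·p = 2080 · (1/390) = 16/3.
E[α(G)] ≥ n − E[|E(G)|] = 65 − 16/3 = 179/3.
Numerically: ≈ 59.66667.
(This is only a lower bound; the true E[α(G)] may be larger.)

E[α(G)] ≥ 179/3 ≈ 59.66667.


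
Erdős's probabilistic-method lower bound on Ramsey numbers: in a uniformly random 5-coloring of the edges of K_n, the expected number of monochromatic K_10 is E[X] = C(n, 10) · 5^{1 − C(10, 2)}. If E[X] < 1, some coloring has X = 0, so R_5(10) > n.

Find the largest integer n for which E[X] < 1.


We need C(n, 10) · 5^{1 − 45} < 1, i.e. C(n, 10) < 5^{45 − 1} = 5684341886080801486968994140625.
Check values of n near the boundary:
  n = 5388: C(5388, 10) = 5634865093375880654852250419586; 5634865093375880654852250419586 < 5684341886080801486968994140625? YES
  n = 5389: C(5389, 10) = 5645340767466558997768874792926; 5645340767466558997768874792926 < 5684341886080801486968994140625? YES
  n = 5390: C(5390, 10) = 5655833965919099070255434039753; 5655833965919099070255434039753 < 5684341886080801486968994140625? YES
  n = 5391: C(5391, 10) = 5666344714787188828795213697883; 5666344714787188828795213697883 < 5684341886080801486968994140625? YES
  n = 5392: C(5392, 10) = 5676873040158402483252283957448; 5676873040158402483252283957448 < 5684341886080801486968994140625? YES
  n = 5393: C(5393, 10) = 5687418968154238267170642278008; 5687418968154238267170642278008 < 5684341886080801486968994140625? NO
  n = 5394: C(5394, 10) = 5697982524930156243149785372878; 5697982524930156243149785372878 < 5684341886080801486968994140625? NO
The largest n with C(n, 10) < 5684341886080801486968994140625 is n = 5392 (where E[X] = 5676873040158402483252283957448/5684341886080801486968994140625 ≈ 0.9986861). Hence R_5(10) > 5392, i.e. R_5(10) ≥ 5393.

Largest n = 5392; hence R_5(10) > 5392.


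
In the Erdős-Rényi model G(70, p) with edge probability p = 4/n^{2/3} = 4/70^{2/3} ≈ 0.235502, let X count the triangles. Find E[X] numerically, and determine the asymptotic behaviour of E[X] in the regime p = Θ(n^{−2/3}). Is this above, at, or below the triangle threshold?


Number of potential triangles: C(70, 3) = 54740.
Each occurs with probability p³ ≈ (0.235502)³ ≈ 1.30612245e-02.
By linearity: E[X] = C(70, 3)·p³ ≈ 54740 · 1.30612245e-02 ≈ 714.971429.
Since α = 2/3 < 1, p = c/n^{2/3} ≫ 1/n is above the triangle threshold p ~ 1/n. Asymptotically E[X] ~ (c³/6)·n^{3(1−α)} = (4³/6)·n^{1} → ∞; triangles are abundant w.h.p.

E[X] ≈ 714.971429; in regime p = Θ(1/n^{2/3}) E[X] diverges (above the triangle threshold p ~ 1/n).


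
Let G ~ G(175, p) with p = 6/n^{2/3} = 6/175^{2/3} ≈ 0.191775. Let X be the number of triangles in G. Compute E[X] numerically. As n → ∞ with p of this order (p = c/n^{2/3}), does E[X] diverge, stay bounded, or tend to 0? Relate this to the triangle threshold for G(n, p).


Number of potential triangles: C(175, 3) = 877975.
Each occurs with probability p³ ≈ (0.191775)³ ≈ 7.05306122e-03.
By linearity: E[X] = C(175, 3)·p³ ≈ 877975 · 7.05306122e-03 ≈ 6192.411429.
Since α = 2/3 < 1, p = c/n^{2/3} ≫ 1/n is above the triangle threshold p ~ 1/n. Asymptotically E[X] ~ (c³/6)·n^{3(1−α)} = (6³/6)·n^{1} → ∞; triangles are abundant w.h.p.

E[X] ≈ 6192.411429; in regime p = Θ(1/n^{2/3}) E[X] diverges (above the triangle threshold p ~ 1/n).


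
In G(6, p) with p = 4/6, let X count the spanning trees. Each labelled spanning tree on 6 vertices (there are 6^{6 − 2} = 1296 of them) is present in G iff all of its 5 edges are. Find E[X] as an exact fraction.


K_6 has 6^{6 − 2} = 1296 labelled spanning trees.
For each such spanning tree H, let X_H = 1 if all 5 edges of H are present in G. Then P[X_H = 1] = p^{5} = (2/3)^{5} = 32/243.
Summing the indicators: E[X] = Σ_H E[X_H] = 1296 · p^{5} = 1296 · 32/243 = 512/3.
Numerically: E[X] ≈ 170.7.

E[X] = 1296 · (2/3)^{5} = 512/3 ≈ 170.7.
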